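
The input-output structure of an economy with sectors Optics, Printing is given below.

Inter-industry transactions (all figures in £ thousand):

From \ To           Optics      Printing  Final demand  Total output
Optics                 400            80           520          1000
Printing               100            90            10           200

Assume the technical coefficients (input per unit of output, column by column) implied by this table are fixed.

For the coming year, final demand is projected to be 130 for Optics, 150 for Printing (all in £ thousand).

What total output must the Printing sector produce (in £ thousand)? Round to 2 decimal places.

Technical coefficients a_ij = z_ij / X_j:
  a_11 = 400/1000 = 0.40, a_21 = 100/1000 = 0.10
  a_12 = 80/200 = 0.40, a_22 = 90/200 = 0.45
I − A =
  [   0.60    -0.40]
  [  -0.10     0.55]
det(I−A) = (0.60)(0.55) − (-0.40)(-0.10) = 0.2900
adj(I−A) = [[0.55, 0.40], [0.10, 0.60]]
(I − A)⁻¹ = adj(I−A) / det(I−A) ≈
  [   1.8966     1.3793]
  [   0.3448     2.0690]
x = (I − A)⁻¹ d = adj(I−A)·d / det(I−A), with det(I−A) = 0.2900:
  x_1 = (0.55·130 + 0.40·150) / 0.2900 = 131.50 / 0.2900 ≈ 453.45
  x_2 = (0.10·130 + 0.60·150) / 0.2900 = 103.00 / 0.2900 ≈ 355.17

x_2 = 355.17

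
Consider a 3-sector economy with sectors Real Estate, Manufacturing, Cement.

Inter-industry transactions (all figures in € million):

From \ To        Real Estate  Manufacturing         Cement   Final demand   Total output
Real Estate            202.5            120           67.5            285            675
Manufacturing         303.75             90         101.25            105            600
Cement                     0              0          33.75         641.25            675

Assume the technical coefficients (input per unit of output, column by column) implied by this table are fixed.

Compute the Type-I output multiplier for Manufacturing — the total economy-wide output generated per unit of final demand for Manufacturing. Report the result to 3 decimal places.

Technical coefficients a_ij = z_ij / X_j:
  a_11 = 202.5/675 = 0.30, a_21 = 303.75/675 = 0.45, a_31 = 0/675 = 0.00
  a_12 = 120/600 = 0.20, a_22 = 90/600 = 0.15, a_32 = 0/600 = 0.00
  a_13 = 67.5/675 = 0.10, a_23 = 101.25/675 = 0.15, a_33 = 33.75/675 = 0.05
I − A =
  [   0.70    -0.20    -0.10]
  [  -0.45     0.85    -0.15]
  [   0.00     0.00     0.95]
Cofactors of I−A, C_ij = (−1)^(i+j)·(minor ij) (rows/columns in the sector order above):
  C_11 = (0.85)(0.95) − (-0.15)(0.00) = 0.8075
  C_12 = −[(-0.45)(0.95) − (-0.15)(0.00)] = 0.4275
  C_13 = (-0.45)(0.00) − (0.85)(0.00) = 0.0000
  C_21 = −[(-0.20)(0.95) − (-0.10)(0.00)] = 0.1900
  C_22 = (0.70)(0.95) − (-0.10)(0.00) = 0.6650
  C_23 = −[(0.70)(0.00) − (-0.20)(0.00)] = 0.0000
  C_31 = (-0.20)(-0.15) − (-0.10)(0.85) = 0.1150
  C_32 = −[(0.70)(-0.15) − (-0.10)(-0.45)] = 0.1500
  C_33 = (0.70)(0.85) − (-0.20)(-0.45) = 0.5050
det(I−A) = Σ_j (I−A)_1j·C_1j = (0.70)(0.8075) + (-0.20)(0.4275) + (-0.10)(0.0000) = 0.47975
adj(I−A) = Cᵀ =
  [ 0.8075   0.1900   0.1150]
  [ 0.4275   0.6650   0.1500]
  [ 0.0000   0.0000   0.5050]
(I − A)⁻¹ = adj(I−A) / det(I−A) ≈
  [   1.6832     0.3960     0.2397]
  [   0.8911     1.3861     0.3127]
  [   0.0000     0.0000     1.0526]
The output multiplier for sector j is the column-j sum of the Leontief inverse (I − A)⁻¹ = adj(I−A) / det(I−A).
Column 2 of adj(I−A): (0.1900, 0.6650, 0.0000); det(I−A) = 0.47975.
m_2 = (0.1900 + 0.6650 + 0.0000) / 0.47975 = 0.855 / 0.47975 ≈ 1.782.

m_2 = 1.782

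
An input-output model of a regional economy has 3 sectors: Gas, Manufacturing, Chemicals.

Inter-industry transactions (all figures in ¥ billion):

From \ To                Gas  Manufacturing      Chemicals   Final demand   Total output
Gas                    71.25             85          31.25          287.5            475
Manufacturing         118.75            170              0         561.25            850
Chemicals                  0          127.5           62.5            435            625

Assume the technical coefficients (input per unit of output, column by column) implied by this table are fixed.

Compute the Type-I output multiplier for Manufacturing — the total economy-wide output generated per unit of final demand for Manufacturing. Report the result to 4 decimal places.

m_M = 1.6847

Technical coefficients a_ij = z_ij / X_j:
  a_GG = 71.25/475 = 0.15, a_MG = 118.75/475 = 0.25, a_CG = 0/475 = 0.00
  a_GM = 85/850 = 0.10, a_MM = 170/850 = 0.20, a_CM = 127.5/850 = 0.15
  a_GC = 31.25/625 = 0.05, a_MC = 0/625 = 0.00, a_CC = 62.5/625 = 0.10
I − A =
  [   0.85    -0.10    -0.05]
  [  -0.25     0.80     0.00]
  [   0.00    -0.15     0.90]
Cofactors of I−A, C_ij = (−1)^(i+j)·(minor ij) (rows/columns in the sector order above):
  C_11 = (0.80)(0.90) − (0.00)(-0.15) = 0.7200
  C_12 = −[(-0.25)(0.90) − (0.00)(0.00)] = 0.2250
  C_13 = (-0.25)(-0.15) − (0.80)(0.00) = 0.0375
  C_21 = −[(-0.10)(0.90) − (-0.05)(-0.15)] = 0.0975
  C_22 = (0.85)(0.90) − (-0.05)(0.00) = 0.7650
  C_23 = −[(0.85)(-0.15) − (-0.10)(0.00)] = 0.1275
  C_31 = (-0.10)(0.00) − (-0.05)(0.80) = 0.0400
  C_32 = −[(0.85)(0.00) − (-0.05)(-0.25)] = 0.0125
  C_33 = (0.85)(0.80) − (-0.10)(-0.25) = 0.6550
det(I−A) = Σ_j (I−A)_1j·C_1j = (0.85)(0.7200) + (-0.10)(0.2250) + (-0.05)(0.0375) = 0.587625
adj(I−A) = Cᵀ =
  [ 0.7200   0.0975   0.0400]
  [ 0.2250   0.7650   0.0125]
  [ 0.0375   0.1275   0.6550]
(I − A)⁻¹ = adj(I−A) / det(I−A) ≈
  [   1.22527     0.16592     0.06807]
  [   0.38290     1.30185     0.02127]
  [   0.06382     0.21698     1.11466]
The output multiplier for sector j is the column-j sum of the Leontief inverse (I − A)⁻¹ = adj(I−A) / det(I−A).
Column M of adj(I−A): (0.0975, 0.7650, 0.1275); det(I−A) = 0.587625.
m_M = (0.0975 + 0.7650 + 0.1275) / 0.587625 = 0.99 / 0.587625 ≈ 1.6847.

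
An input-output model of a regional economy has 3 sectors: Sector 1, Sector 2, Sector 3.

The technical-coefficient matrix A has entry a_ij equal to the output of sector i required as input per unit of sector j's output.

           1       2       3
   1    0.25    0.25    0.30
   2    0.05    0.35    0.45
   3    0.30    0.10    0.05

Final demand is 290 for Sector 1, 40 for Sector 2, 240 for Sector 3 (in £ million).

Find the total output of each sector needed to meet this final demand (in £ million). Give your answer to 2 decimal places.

I − A =
  [   0.75    -0.25    -0.30]
  [  -0.05     0.65    -0.45]
  [  -0.30    -0.10     0.95]
Cofactors of I−A, C_ij = (−1)^(i+j)·(minor ij) (rows/columns in the sector order above):
  C_11 = (0.65)(0.95) − (-0.45)(-0.10) = 0.5725
  C_12 = −[(-0.05)(0.95) − (-0.45)(-0.30)] = 0.1825
  C_13 = (-0.05)(-0.10) − (0.65)(-0.30) = 0.2000
  C_21 = −[(-0.25)(0.95) − (-0.30)(-0.10)] = 0.2675
  C_22 = (0.75)(0.95) − (-0.30)(-0.30) = 0.6225
  C_23 = −[(0.75)(-0.10) − (-0.25)(-0.30)] = 0.1500
  C_31 = (-0.25)(-0.45) − (-0.30)(0.65) = 0.3075
  C_32 = −[(0.75)(-0.45) − (-0.30)(-0.05)] = 0.3525
  C_33 = (0.75)(0.65) − (-0.25)(-0.05) = 0.4750
det(I−A) = Σ_j (I−A)_1j·C_1j = (0.75)(0.5725) + (-0.25)(0.1825) + (-0.30)(0.2000) = 0.32375
adj(I−A) = Cᵀ =
  [ 0.5725   0.2675   0.3075]
  [ 0.1825   0.6225   0.3525]
  [ 0.2000   0.1500   0.4750]
(I − A)⁻¹ = adj(I−A) / det(I−A) ≈
  [   1.7683     0.8263     0.9498]
  [   0.5637     1.9228     1.0888]
  [   0.6178     0.4633     1.4672]
x = (I − A)⁻¹ d = adj(I−A)·d / det(I−A), with det(I−A) = 0.32375:
  x_1 = (0.5725·290 + 0.2675·40 + 0.3075·240) / 0.32375 = 250.525 / 0.32375 ≈ 773.82
  x_2 = (0.1825·290 + 0.6225·40 + 0.3525·240) / 0.32375 = 162.425 / 0.32375 ≈ 501.70
  x_3 = (0.2000·290 + 0.1500·40 + 0.4750·240) / 0.32375 = 178.00 / 0.32375 ≈ 549.81

x_1 = 773.82, x_2 = 501.70, x_3 = 549.81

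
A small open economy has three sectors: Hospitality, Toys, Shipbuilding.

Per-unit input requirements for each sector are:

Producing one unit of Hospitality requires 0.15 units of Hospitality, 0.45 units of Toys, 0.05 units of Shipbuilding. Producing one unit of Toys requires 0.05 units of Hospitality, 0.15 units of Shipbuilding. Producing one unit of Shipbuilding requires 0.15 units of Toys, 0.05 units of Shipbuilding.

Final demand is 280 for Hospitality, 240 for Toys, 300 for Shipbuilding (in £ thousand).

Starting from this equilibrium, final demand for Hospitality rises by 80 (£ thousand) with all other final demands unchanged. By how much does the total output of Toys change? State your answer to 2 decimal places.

I − A =
  [   0.85    -0.05     0.00]
  [  -0.45     1.00    -0.15]
  [  -0.05    -0.15     0.95]
Cofactors of I−A, C_ij = (−1)^(i+j)·(minor ij) (rows/columns in the sector order above):
  C_11 = (1.00)(0.95) − (-0.15)(-0.15) = 0.9275
  C_12 = −[(-0.45)(0.95) − (-0.15)(-0.05)] = 0.4350
  C_13 = (-0.45)(-0.15) − (1.00)(-0.05) = 0.1175
  C_21 = −[(-0.05)(0.95) − (0.00)(-0.15)] = 0.0475
  C_22 = (0.85)(0.95) − (0.00)(-0.05) = 0.8075
  C_23 = −[(0.85)(-0.15) − (-0.05)(-0.05)] = 0.1300
  C_31 = (-0.05)(-0.15) − (0.00)(1.00) = 0.0075
  C_32 = −[(0.85)(-0.15) − (0.00)(-0.45)] = 0.1275
  C_33 = (0.85)(1.00) − (-0.05)(-0.45) = 0.8275
det(I−A) = Σ_j (I−A)_1j·C_1j = (0.85)(0.9275) + (-0.05)(0.4350) + (0.00)(0.1175) = 0.766625
adj(I−A) = Cᵀ =
  [ 0.9275   0.0475   0.0075]
  [ 0.4350   0.8075   0.1275]
  [ 0.1175   0.1300   0.8275]
(I − A)⁻¹ = adj(I−A) / det(I−A) ≈
  [   1.2098     0.0620     0.0098]
  [   0.5674     1.0533     0.1663]
  [   0.1533     0.1696     1.0794]
Δx = (I − A)⁻¹ Δd with Δd having +80 in the Hospitality component and 0 elsewhere.
So Δx_T = L_TH · (+80), where L_TH = adj(I−A)_TH / det(I−A) = 0.4350 / 0.766625.
Δx_T = 0.4350 × (+80) / 0.766625 = 34.80 / 0.766625 ≈ 45.39.

Δx_T = 45.39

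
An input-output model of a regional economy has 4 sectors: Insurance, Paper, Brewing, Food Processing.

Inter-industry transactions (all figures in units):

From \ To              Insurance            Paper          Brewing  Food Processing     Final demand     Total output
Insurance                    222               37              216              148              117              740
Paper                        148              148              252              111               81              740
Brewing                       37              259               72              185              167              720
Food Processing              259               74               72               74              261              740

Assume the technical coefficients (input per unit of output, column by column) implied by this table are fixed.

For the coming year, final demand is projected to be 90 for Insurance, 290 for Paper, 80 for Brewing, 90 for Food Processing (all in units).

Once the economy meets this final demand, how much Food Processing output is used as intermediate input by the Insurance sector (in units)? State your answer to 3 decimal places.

z_41 = 203.630

Technical coefficients a_ij = z_ij / X_j:
  a_11 = 222/740 = 0.30, a_21 = 148/740 = 0.20, a_31 = 37/740 = 0.05, a_41 = 259/740 = 0.35
  a_12 = 37/740 = 0.05, a_22 = 148/740 = 0.20, a_32 = 259/740 = 0.35, a_42 = 74/740 = 0.10
  a_13 = 216/720 = 0.30, a_23 = 252/720 = 0.35, a_33 = 72/720 = 0.10, a_43 = 72/720 = 0.10
  a_14 = 148/740 = 0.20, a_24 = 111/740 = 0.15, a_34 = 185/740 = 0.25, a_44 = 74/740 = 0.10
I − A =
  [   0.70    -0.05    -0.30    -0.20]
  [  -0.20     0.80    -0.35    -0.15]
  [  -0.05    -0.35     0.90    -0.25]
  [  -0.35    -0.10    -0.10     0.90]
Compute the cofactors C_ij = (−1)^(i+j)·(3×3 minor ij) of I−A; the adjugate is their transpose:
adj(I−A) = Cᵀ =
  [ 0.490250   0.166250   0.251000   0.206375]
  [ 0.251375   0.445750   0.280250   0.208000]
  [ 0.191625   0.221125   0.421875   0.196625]
  [ 0.239875   0.138750   0.175625   0.375375]
det(I−A) = Σ_j (I−A)_1j·C_1j = (0.70)(0.490250) + (-0.05)(0.251375) + (-0.30)(0.191625) + (-0.20)(0.239875) = 0.22514375
(I − A)⁻¹ = adj(I−A) / det(I−A) ≈
  [   2.1775     0.7384     1.1148     0.9166]
  [   1.1165     1.9798     1.2448     0.9239]
  [   0.8511     0.9822     1.8738     0.8733]
  [   1.0654     0.6163     0.7801     1.6673]
First solve x = (I − A)⁻¹ d = adj(I−A)·d / det(I−A); in particular x_1 = (0.490250·90 + 0.166250·290 + 0.251000·80 + 0.206375·90) / 0.22514375 = 130.98875 / 0.22514375 ≈ 581.80052.
Intermediate flow from 4 to 1: z_41 = a_41 · x_1 = 0.35 × 130.98875 / 0.22514375 = 45.8460625 / 0.22514375 ≈ 203.630.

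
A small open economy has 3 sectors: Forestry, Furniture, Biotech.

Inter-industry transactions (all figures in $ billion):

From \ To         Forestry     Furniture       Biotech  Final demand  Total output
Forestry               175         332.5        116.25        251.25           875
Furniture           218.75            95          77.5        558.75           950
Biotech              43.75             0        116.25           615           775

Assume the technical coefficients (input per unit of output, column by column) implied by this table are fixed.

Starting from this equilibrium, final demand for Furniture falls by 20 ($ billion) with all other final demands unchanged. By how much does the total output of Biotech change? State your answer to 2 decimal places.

Technical coefficients a_ij = z_ij / X_j:
  a_11 = 175/875 = 0.20, a_21 = 218.75/875 = 0.25, a_31 = 43.75/875 = 0.05
  a_12 = 332.5/950 = 0.35, a_22 = 95/950 = 0.10, a_32 = 0/950 = 0.00
  a_13 = 116.25/775 = 0.15, a_23 = 77.5/775 = 0.10, a_33 = 116.25/775 = 0.15
I − A =
  [   0.80    -0.35    -0.15]
  [  -0.25     0.90    -0.10]
  [  -0.05     0.00     0.85]
Cofactors of I−A, C_ij = (−1)^(i+j)·(minor ij) (rows/columns in the sector order above):
  C_11 = (0.90)(0.85) − (-0.10)(0.00) = 0.7650
  C_12 = −[(-0.25)(0.85) − (-0.10)(-0.05)] = 0.2175
  C_13 = (-0.25)(0.00) − (0.90)(-0.05) = 0.0450
  C_21 = −[(-0.35)(0.85) − (-0.15)(0.00)] = 0.2975
  C_22 = (0.80)(0.85) − (-0.15)(-0.05) = 0.6725
  C_23 = −[(0.80)(0.00) − (-0.35)(-0.05)] = 0.0175
  C_31 = (-0.35)(-0.10) − (-0.15)(0.90) = 0.1700
  C_32 = −[(0.80)(-0.10) − (-0.15)(-0.25)] = 0.1175
  C_33 = (0.80)(0.90) − (-0.35)(-0.25) = 0.6325
det(I−A) = Σ_j (I−A)_1j·C_1j = (0.80)(0.7650) + (-0.35)(0.2175) + (-0.15)(0.0450) = 0.529125
adj(I−A) = Cᵀ =
  [ 0.7650   0.2975   0.1700]
  [ 0.2175   0.6725   0.1175]
  [ 0.0450   0.0175   0.6325]
(I − A)⁻¹ = adj(I−A) / det(I−A) ≈
  [   1.4458     0.5622     0.3213]
  [   0.4111     1.2710     0.2221]
  [   0.0850     0.0331     1.1954]
Δx = (I − A)⁻¹ Δd with Δd having -20 in the Furniture component and 0 elsewhere.
So Δx_3 = L_32 · (-20), where L_32 = adj(I−A)_32 / det(I−A) = 0.0175 / 0.529125.
Δx_3 = 0.0175 × (-20) / 0.529125 = -0.35 / 0.529125 ≈ -0.66.

Δx_3 = -0.66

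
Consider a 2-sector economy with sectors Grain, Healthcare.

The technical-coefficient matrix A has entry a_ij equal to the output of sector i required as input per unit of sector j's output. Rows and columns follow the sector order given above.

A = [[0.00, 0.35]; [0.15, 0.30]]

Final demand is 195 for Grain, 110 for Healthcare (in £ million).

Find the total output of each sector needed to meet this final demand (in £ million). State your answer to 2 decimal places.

x_1 = 270.27, x_2 = 215.06

I − A =
  [   1.00    -0.35]
  [  -0.15     0.70]
det(I−A) = (1.00)(0.70) − (-0.35)(-0.15) = 0.6475
adj(I−A) = [[0.70, 0.35], [0.15, 1.00]]
(I − A)⁻¹ = adj(I−A) / det(I−A) ≈
  [   1.0811     0.5405]
  [   0.2317     1.5444]
x = (I − A)⁻¹ d = adj(I−A)·d / det(I−A), with det(I−A) = 0.6475:
  x_1 = (0.70·195 + 0.35·110) / 0.6475 = 175.00 / 0.6475 ≈ 270.27
  x_2 = (0.15·195 + 1.00·110) / 0.6475 = 139.25 / 0.6475 ≈ 215.06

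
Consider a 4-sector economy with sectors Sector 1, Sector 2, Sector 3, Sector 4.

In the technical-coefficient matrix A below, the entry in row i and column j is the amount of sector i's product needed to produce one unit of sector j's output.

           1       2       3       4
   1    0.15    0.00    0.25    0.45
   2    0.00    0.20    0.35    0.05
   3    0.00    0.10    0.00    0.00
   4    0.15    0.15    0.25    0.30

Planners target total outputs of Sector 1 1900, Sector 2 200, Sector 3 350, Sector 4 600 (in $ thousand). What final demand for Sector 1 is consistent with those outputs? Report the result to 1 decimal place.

I − A =
  [   0.85     0.00    -0.25    -0.45]
  [   0.00     0.80    -0.35    -0.05]
  [   0.00    -0.10     1.00     0.00]
  [  -0.15    -0.15    -0.25     0.70]
d = (I − A) x:
  d_1 = (+0.85)·1900 + (+0.00)·200 + (-0.25)·350 + (-0.45)·600 = 1257.5
  d_2 = (+0.00)·1900 + (+0.80)·200 + (-0.35)·350 + (-0.05)·600 = 7.5
  d_3 = (+0.00)·1900 + (-0.10)·200 + (+1.00)·350 + (+0.00)·600 = 330.0
  d_4 = (-0.15)·1900 + (-0.15)·200 + (-0.25)·350 + (+0.70)·600 = 17.5

d_1 = 1257.5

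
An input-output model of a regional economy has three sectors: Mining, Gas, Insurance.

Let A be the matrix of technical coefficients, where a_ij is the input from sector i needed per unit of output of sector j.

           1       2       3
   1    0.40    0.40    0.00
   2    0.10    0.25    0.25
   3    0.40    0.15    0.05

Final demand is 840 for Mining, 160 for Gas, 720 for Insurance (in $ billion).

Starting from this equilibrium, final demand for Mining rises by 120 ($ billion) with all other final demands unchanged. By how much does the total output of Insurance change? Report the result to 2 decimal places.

Δx_3 = 115.60

I − A =
  [   0.60    -0.40     0.00]
  [  -0.10     0.75    -0.25]
  [  -0.40    -0.15     0.95]
Cofactors of I−A, C_ij = (−1)^(i+j)·(minor ij) (rows/columns in the sector order above):
  C_11 = (0.75)(0.95) − (-0.25)(-0.15) = 0.6750
  C_12 = −[(-0.10)(0.95) − (-0.25)(-0.40)] = 0.1950
  C_13 = (-0.10)(-0.15) − (0.75)(-0.40) = 0.3150
  C_21 = −[(-0.40)(0.95) − (0.00)(-0.15)] = 0.3800
  C_22 = (0.60)(0.95) − (0.00)(-0.40) = 0.5700
  C_23 = −[(0.60)(-0.15) − (-0.40)(-0.40)] = 0.2500
  C_31 = (-0.40)(-0.25) − (0.00)(0.75) = 0.1000
  C_32 = −[(0.60)(-0.25) − (0.00)(-0.10)] = 0.1500
  C_33 = (0.60)(0.75) − (-0.40)(-0.10) = 0.4100
det(I−A) = Σ_j (I−A)_1j·C_1j = (0.60)(0.6750) + (-0.40)(0.1950) + (0.00)(0.3150) = 0.3270
adj(I−A) = Cᵀ =
  [ 0.6750   0.3800   0.1000]
  [ 0.1950   0.5700   0.1500]
  [ 0.3150   0.2500   0.4100]
(I − A)⁻¹ = adj(I−A) / det(I−A) ≈
  [   2.0642     1.1621     0.3058]
  [   0.5963     1.7431     0.4587]
  [   0.9633     0.7645     1.2538]
Δx = (I − A)⁻¹ Δd with Δd having +120 in the Mining component and 0 elsewhere.
So Δx_3 = L_31 · (+120), where L_31 = adj(I−A)_31 / det(I−A) = 0.3150 / 0.3270.
Δx_3 = 0.3150 × (+120) / 0.3270 = 37.80 / 0.3270 ≈ 115.60.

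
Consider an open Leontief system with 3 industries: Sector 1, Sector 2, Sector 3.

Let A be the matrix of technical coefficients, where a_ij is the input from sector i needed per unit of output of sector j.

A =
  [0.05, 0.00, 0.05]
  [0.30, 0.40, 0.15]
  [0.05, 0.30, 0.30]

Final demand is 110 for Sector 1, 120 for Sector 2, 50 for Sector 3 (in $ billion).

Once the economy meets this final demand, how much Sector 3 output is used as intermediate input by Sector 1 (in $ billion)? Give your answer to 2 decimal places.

z_31 = 6.36

I − A =
  [   0.95     0.00    -0.05]
  [  -0.30     0.60    -0.15]
  [  -0.05    -0.30     0.70]
Cofactors of I−A, C_ij = (−1)^(i+j)·(minor ij) (rows/columns in the sector order above):
  C_11 = (0.60)(0.70) − (-0.15)(-0.30) = 0.3750
  C_12 = −[(-0.30)(0.70) − (-0.15)(-0.05)] = 0.2175
  C_13 = (-0.30)(-0.30) − (0.60)(-0.05) = 0.1200
  C_21 = −[(0.00)(0.70) − (-0.05)(-0.30)] = 0.0150
  C_22 = (0.95)(0.70) − (-0.05)(-0.05) = 0.6625
  C_23 = −[(0.95)(-0.30) − (0.00)(-0.05)] = 0.2850
  C_31 = (0.00)(-0.15) − (-0.05)(0.60) = 0.0300
  C_32 = −[(0.95)(-0.15) − (-0.05)(-0.30)] = 0.1575
  C_33 = (0.95)(0.60) − (0.00)(-0.30) = 0.5700
det(I−A) = Σ_j (I−A)_1j·C_1j = (0.95)(0.3750) + (0.00)(0.2175) + (-0.05)(0.1200) = 0.35025
adj(I−A) = Cᵀ =
  [ 0.3750   0.0150   0.0300]
  [ 0.2175   0.6625   0.1575]
  [ 0.1200   0.2850   0.5700]
(I − A)⁻¹ = adj(I−A) / det(I−A) ≈
  [   1.0707     0.0428     0.0857]
  [   0.6210     1.8915     0.4497]
  [   0.3426     0.8137     1.6274]
First solve x = (I − A)⁻¹ d = adj(I−A)·d / det(I−A); in particular x_1 = (0.3750·110 + 0.0150·120 + 0.0300·50) / 0.35025 = 44.55 / 0.35025 ≈ 127.1949.
Intermediate flow from 3 to 1: z_31 = a_31 · x_1 = 0.05 × 44.55 / 0.35025 = 2.2275 / 0.35025 ≈ 6.36.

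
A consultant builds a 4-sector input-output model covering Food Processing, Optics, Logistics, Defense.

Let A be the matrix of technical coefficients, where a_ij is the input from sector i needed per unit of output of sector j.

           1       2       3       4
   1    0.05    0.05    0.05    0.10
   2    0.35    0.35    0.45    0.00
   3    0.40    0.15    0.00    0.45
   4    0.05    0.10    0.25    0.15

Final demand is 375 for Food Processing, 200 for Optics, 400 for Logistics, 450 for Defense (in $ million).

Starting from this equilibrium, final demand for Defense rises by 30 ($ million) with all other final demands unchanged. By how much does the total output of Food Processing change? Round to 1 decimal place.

Δx_1 = 7.6

I − A =
  [   0.95    -0.05    -0.05    -0.10]
  [  -0.35     0.65    -0.45     0.00]
  [  -0.40    -0.15     1.00    -0.45]
  [  -0.05    -0.10    -0.25     0.85]
Compute the cofactors C_ij = (−1)^(i+j)·(3×3 minor ij) of I−A; the adjugate is their transpose:
adj(I−A) = Cᵀ =
  [ 0.40175   0.05925   0.06750   0.08300]
  [ 0.42125   0.66750   0.38475   0.25325]
  [ 0.29600   0.18525   0.50325   0.30125]
  [ 0.16025   0.13650   0.19725   0.51125]
det(I−A) = Σ_j (I−A)_1j·C_1j = (0.95)(0.40175) + (-0.05)(0.42125) + (-0.05)(0.29600) + (-0.10)(0.16025) = 0.329775
(I − A)⁻¹ = adj(I−A) / det(I−A) ≈
  [   1.2183     0.1797     0.2047     0.2517]
  [   1.2774     2.0241     1.1667     0.7679]
  [   0.8976     0.5617     1.5260     0.9135]
  [   0.4859     0.4139     0.5981     1.5503]
Δx = (I − A)⁻¹ Δd with Δd having +30 in the Defense component and 0 elsewhere.
So Δx_1 = L_14 · (+30), where L_14 = adj(I−A)_14 / det(I−A) = 0.08300 / 0.329775.
Δx_1 = 0.08300 × (+30) / 0.329775 = 2.49 / 0.329775 ≈ 7.6.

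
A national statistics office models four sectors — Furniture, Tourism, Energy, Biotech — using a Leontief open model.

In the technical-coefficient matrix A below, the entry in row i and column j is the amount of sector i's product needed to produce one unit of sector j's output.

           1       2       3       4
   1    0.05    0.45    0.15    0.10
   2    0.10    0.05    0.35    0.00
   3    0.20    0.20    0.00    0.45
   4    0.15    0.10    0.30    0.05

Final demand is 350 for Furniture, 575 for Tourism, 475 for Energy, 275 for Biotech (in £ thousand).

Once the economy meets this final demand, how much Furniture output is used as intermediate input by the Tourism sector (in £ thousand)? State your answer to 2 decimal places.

z_12 = 585.02

I − A =
  [   0.95    -0.45    -0.15    -0.10]
  [  -0.10     0.95    -0.35     0.00]
  [  -0.20    -0.20     1.00    -0.45]
  [  -0.15    -0.10    -0.30     0.95]
Compute the cofactors C_ij = (−1)^(i+j)·(3×3 minor ij) of I−A; the adjugate is their transpose:
adj(I−A) = Cᵀ =
  [ 0.692000   0.418000   0.317000   0.223000]
  [ 0.171625   0.714625   0.327875   0.173375]
  [ 0.268125   0.338125   0.799375   0.406875]
  [ 0.212000   0.248000   0.337000   0.728000]
det(I−A) = Σ_j (I−A)_1j·C_1j = (0.95)(0.692000) + (-0.45)(0.171625) + (-0.15)(0.268125) + (-0.10)(0.212000) = 0.51875
(I − A)⁻¹ = adj(I−A) / det(I−A) ≈
  [   1.3340     0.8058     0.6111     0.4299]
  [   0.3308     1.3776     0.6320     0.3342]
  [   0.5169     0.6518     1.5410     0.7843]
  [   0.4087     0.4781     0.6496     1.4034]
First solve x = (I − A)⁻¹ d = adj(I−A)·d / det(I−A); in particular x_2 = (0.171625·350 + 0.714625·575 + 0.327875·475 + 0.173375·275) / 0.51875 = 674.396875 / 0.51875 ≈ 1300.0422.
Intermediate flow from 1 to 2: z_12 = a_12 · x_2 = 0.45 × 674.396875 / 0.51875 = 303.47859375 / 0.51875 ≈ 585.02.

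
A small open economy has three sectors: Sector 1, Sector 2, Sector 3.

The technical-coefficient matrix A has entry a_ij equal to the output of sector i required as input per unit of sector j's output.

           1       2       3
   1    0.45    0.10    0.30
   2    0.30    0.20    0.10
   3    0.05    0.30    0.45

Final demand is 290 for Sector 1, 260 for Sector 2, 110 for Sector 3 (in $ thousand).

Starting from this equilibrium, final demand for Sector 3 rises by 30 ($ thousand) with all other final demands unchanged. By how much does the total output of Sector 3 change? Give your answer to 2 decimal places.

Δx_3 = 72.57

I − A =
  [   0.55    -0.10    -0.30]
  [  -0.30     0.80    -0.10]
  [  -0.05    -0.30     0.55]
Cofactors of I−A, C_ij = (−1)^(i+j)·(minor ij) (rows/columns in the sector order above):
  C_11 = (0.80)(0.55) − (-0.10)(-0.30) = 0.4100
  C_12 = −[(-0.30)(0.55) − (-0.10)(-0.05)] = 0.1700
  C_13 = (-0.30)(-0.30) − (0.80)(-0.05) = 0.1300
  C_21 = −[(-0.10)(0.55) − (-0.30)(-0.30)] = 0.1450
  C_22 = (0.55)(0.55) − (-0.30)(-0.05) = 0.2875
  C_23 = −[(0.55)(-0.30) − (-0.10)(-0.05)] = 0.1700
  C_31 = (-0.10)(-0.10) − (-0.30)(0.80) = 0.2500
  C_32 = −[(0.55)(-0.10) − (-0.30)(-0.30)] = 0.1450
  C_33 = (0.55)(0.80) − (-0.10)(-0.30) = 0.4100
det(I−A) = Σ_j (I−A)_1j·C_1j = (0.55)(0.4100) + (-0.10)(0.1700) + (-0.30)(0.1300) = 0.1695
adj(I−A) = Cᵀ =
  [ 0.4100   0.1450   0.2500]
  [ 0.1700   0.2875   0.1450]
  [ 0.1300   0.1700   0.4100]
(I − A)⁻¹ = adj(I−A) / det(I−A) ≈
  [   2.4189     0.8555     1.4749]
  [   1.0029     1.6962     0.8555]
  [   0.7670     1.0029     2.4189]
Δx = (I − A)⁻¹ Δd with Δd having +30 in the Sector 3 component and 0 elsewhere.
So Δx_3 = L_33 · (+30), where L_33 = adj(I−A)_33 / det(I−A) = 0.4100 / 0.1695.
Δx_3 = 0.4100 × (+30) / 0.1695 = 12.30 / 0.1695 ≈ 72.57.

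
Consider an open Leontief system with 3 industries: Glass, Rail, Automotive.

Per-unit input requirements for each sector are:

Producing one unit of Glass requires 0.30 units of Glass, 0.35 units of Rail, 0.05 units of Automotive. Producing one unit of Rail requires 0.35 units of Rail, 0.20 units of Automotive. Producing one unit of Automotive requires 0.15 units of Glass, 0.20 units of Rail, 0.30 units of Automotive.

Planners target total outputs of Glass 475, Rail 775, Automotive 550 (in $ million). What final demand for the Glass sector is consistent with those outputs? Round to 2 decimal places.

I − A =
  [   0.70     0.00    -0.15]
  [  -0.35     0.65    -0.20]
  [  -0.05    -0.20     0.70]
d = (I − A) x:
  d_G = (+0.70)·475 + (+0.00)·775 + (-0.15)·550 = 250.00
  d_R = (-0.35)·475 + (+0.65)·775 + (-0.20)·550 = 227.50
  d_A = (-0.05)·475 + (-0.20)·775 + (+0.70)·550 = 206.25

d_G = 250.00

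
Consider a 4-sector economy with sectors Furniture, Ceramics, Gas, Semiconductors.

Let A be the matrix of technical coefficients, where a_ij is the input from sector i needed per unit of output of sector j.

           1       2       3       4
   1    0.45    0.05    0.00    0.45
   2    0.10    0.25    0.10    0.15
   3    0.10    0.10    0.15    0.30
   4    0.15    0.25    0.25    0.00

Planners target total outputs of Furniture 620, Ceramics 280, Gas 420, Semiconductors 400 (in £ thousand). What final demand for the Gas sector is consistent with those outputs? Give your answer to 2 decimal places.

I − A =
  [   0.55    -0.05     0.00    -0.45]
  [  -0.10     0.75    -0.10    -0.15]
  [  -0.10    -0.10     0.85    -0.30]
  [  -0.15    -0.25    -0.25     1.00]
d = (I − A) x:
  d_1 = (+0.55)·620 + (-0.05)·280 + (+0.00)·420 + (-0.45)·400 = 147.00
  d_2 = (-0.10)·620 + (+0.75)·280 + (-0.10)·420 + (-0.15)·400 = 46.00
  d_3 = (-0.10)·620 + (-0.10)·280 + (+0.85)·420 + (-0.30)·400 = 147.00
  d_4 = (-0.15)·620 + (-0.25)·280 + (-0.25)·420 + (+1.00)·400 = 132.00

d_3 = 147.00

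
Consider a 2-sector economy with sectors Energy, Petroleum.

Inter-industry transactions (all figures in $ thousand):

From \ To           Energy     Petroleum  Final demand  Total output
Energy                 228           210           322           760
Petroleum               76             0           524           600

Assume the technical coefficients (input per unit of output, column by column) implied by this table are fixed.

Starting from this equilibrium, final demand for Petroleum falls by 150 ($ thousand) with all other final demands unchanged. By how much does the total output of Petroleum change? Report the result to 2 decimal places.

Technical coefficients a_ij = z_ij / X_j:
  a_EE = 228/760 = 0.30, a_PE = 76/760 = 0.10
  a_EP = 210/600 = 0.35, a_PP = 0/600 = 0.00
I − A =
  [   0.70    -0.35]
  [  -0.10     1.00]
det(I−A) = (0.70)(1.00) − (-0.35)(-0.10) = 0.6650
adj(I−A) = [[1.00, 0.35], [0.10, 0.70]]
(I − A)⁻¹ = adj(I−A) / det(I−A) ≈
  [   1.5038     0.5263]
  [   0.1504     1.0526]
Δx = (I − A)⁻¹ Δd with Δd having -150 in the Petroleum component and 0 elsewhere.
So Δx_P = L_PP · (-150), where L_PP = adj(I−A)_PP / det(I−A) = 0.70 / 0.6650.
Δx_P = 0.70 × (-150) / 0.6650 = -105.00 / 0.6650 ≈ -157.89.

Δx_P = -157.89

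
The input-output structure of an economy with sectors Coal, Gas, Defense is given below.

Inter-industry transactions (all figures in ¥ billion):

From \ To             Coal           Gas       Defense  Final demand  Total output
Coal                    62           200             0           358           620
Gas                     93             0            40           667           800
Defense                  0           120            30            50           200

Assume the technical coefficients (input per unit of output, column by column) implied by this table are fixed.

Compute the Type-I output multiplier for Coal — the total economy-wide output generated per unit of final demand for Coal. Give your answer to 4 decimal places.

Technical coefficients a_ij = z_ij / X_j:
  a_11 = 62/620 = 0.10, a_21 = 93/620 = 0.15, a_31 = 0/620 = 0.00
  a_12 = 200/800 = 0.25, a_22 = 0/800 = 0.00, a_32 = 120/800 = 0.15
  a_13 = 0/200 = 0.00, a_23 = 40/200 = 0.20, a_33 = 30/200 = 0.15
I − A =
  [   0.90    -0.25     0.00]
  [  -0.15     1.00    -0.20]
  [   0.00    -0.15     0.85]
Cofactors of I−A, C_ij = (−1)^(i+j)·(minor ij) (rows/columns in the sector order above):
  C_11 = (1.00)(0.85) − (-0.20)(-0.15) = 0.8200
  C_12 = −[(-0.15)(0.85) − (-0.20)(0.00)] = 0.1275
  C_13 = (-0.15)(-0.15) − (1.00)(0.00) = 0.0225
  C_21 = −[(-0.25)(0.85) − (0.00)(-0.15)] = 0.2125
  C_22 = (0.90)(0.85) − (0.00)(0.00) = 0.7650
  C_23 = −[(0.90)(-0.15) − (-0.25)(0.00)] = 0.1350
  C_31 = (-0.25)(-0.20) − (0.00)(1.00) = 0.0500
  C_32 = −[(0.90)(-0.20) − (0.00)(-0.15)] = 0.1800
  C_33 = (0.90)(1.00) − (-0.25)(-0.15) = 0.8625
det(I−A) = Σ_j (I−A)_1j·C_1j = (0.90)(0.8200) + (-0.25)(0.1275) + (0.00)(0.0225) = 0.706125
adj(I−A) = Cᵀ =
  [ 0.8200   0.2125   0.0500]
  [ 0.1275   0.7650   0.1800]
  [ 0.0225   0.1350   0.8625]
(I − A)⁻¹ = adj(I−A) / det(I−A) ≈
  [   1.16127     0.30094     0.07081]
  [   0.18056     1.08338     0.25491]
  [   0.03186     0.19118     1.22146]
The output multiplier for sector j is the column-j sum of the Leontief inverse (I − A)⁻¹ = adj(I−A) / det(I−A).
Column 1 of adj(I−A): (0.8200, 0.1275, 0.0225); det(I−A) = 0.706125.
m_1 = (0.8200 + 0.1275 + 0.0225) / 0.706125 = 0.97 / 0.706125 ≈ 1.3737.

m_1 = 1.3737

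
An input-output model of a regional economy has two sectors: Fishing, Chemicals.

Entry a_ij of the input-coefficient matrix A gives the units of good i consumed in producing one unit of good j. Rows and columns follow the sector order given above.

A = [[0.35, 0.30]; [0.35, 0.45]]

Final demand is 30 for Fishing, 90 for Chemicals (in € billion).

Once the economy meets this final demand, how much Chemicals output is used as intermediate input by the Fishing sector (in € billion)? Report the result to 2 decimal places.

z_21 = 60.30

I − A =
  [   0.65    -0.30]
  [  -0.35     0.55]
det(I−A) = (0.65)(0.55) − (-0.30)(-0.35) = 0.2525
adj(I−A) = [[0.55, 0.30], [0.35, 0.65]]
(I − A)⁻¹ = adj(I−A) / det(I−A) ≈
  [   2.1782     1.1881]
  [   1.3861     2.5743]
First solve x = (I − A)⁻¹ d = adj(I−A)·d / det(I−A); in particular x_1 = (0.55·30 + 0.30·90) / 0.2525 = 43.50 / 0.2525 ≈ 172.2772.
Intermediate flow from 2 to 1: z_21 = a_21 · x_1 = 0.35 × 43.50 / 0.2525 = 15.225 / 0.2525 ≈ 60.30.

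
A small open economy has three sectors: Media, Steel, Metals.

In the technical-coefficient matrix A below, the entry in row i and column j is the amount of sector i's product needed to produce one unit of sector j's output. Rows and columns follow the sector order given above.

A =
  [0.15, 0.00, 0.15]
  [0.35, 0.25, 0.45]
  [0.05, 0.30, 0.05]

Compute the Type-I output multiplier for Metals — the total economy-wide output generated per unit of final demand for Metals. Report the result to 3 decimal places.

m_3 = 2.524

I − A =
  [   0.85     0.00    -0.15]
  [  -0.35     0.75    -0.45]
  [  -0.05    -0.30     0.95]
Cofactors of I−A, C_ij = (−1)^(i+j)·(minor ij) (rows/columns in the sector order above):
  C_11 = (0.75)(0.95) − (-0.45)(-0.30) = 0.5775
  C_12 = −[(-0.35)(0.95) − (-0.45)(-0.05)] = 0.3550
  C_13 = (-0.35)(-0.30) − (0.75)(-0.05) = 0.1425
  C_21 = −[(0.00)(0.95) − (-0.15)(-0.30)] = 0.0450
  C_22 = (0.85)(0.95) − (-0.15)(-0.05) = 0.8000
  C_23 = −[(0.85)(-0.30) − (0.00)(-0.05)] = 0.2550
  C_31 = (0.00)(-0.45) − (-0.15)(0.75) = 0.1125
  C_32 = −[(0.85)(-0.45) − (-0.15)(-0.35)] = 0.4350
  C_33 = (0.85)(0.75) − (0.00)(-0.35) = 0.6375
det(I−A) = Σ_j (I−A)_1j·C_1j = (0.85)(0.5775) + (0.00)(0.3550) + (-0.15)(0.1425) = 0.4695
adj(I−A) = Cᵀ =
  [ 0.5775   0.0450   0.1125]
  [ 0.3550   0.8000   0.4350]
  [ 0.1425   0.2550   0.6375]
(I − A)⁻¹ = adj(I−A) / det(I−A) ≈
  [   1.2300     0.0958     0.2396]
  [   0.7561     1.7039     0.9265]
  [   0.3035     0.5431     1.3578]
The output multiplier for sector j is the column-j sum of the Leontief inverse (I − A)⁻¹ = adj(I−A) / det(I−A).
Column 3 of adj(I−A): (0.1125, 0.4350, 0.6375); det(I−A) = 0.4695.
m_3 = (0.1125 + 0.4350 + 0.6375) / 0.4695 = 1.185 / 0.4695 ≈ 2.524.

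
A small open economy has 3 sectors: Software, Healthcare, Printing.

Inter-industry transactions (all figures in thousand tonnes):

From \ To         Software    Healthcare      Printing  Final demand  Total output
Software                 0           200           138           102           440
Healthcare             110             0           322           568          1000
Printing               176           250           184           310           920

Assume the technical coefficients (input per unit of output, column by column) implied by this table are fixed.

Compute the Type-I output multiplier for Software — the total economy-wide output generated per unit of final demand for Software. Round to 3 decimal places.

m_1 = 2.634

Technical coefficients a_ij = z_ij / X_j:
  a_11 = 0/440 = 0.00, a_21 = 110/440 = 0.25, a_31 = 176/440 = 0.40
  a_12 = 200/1000 = 0.20, a_22 = 0/1000 = 0.00, a_32 = 250/1000 = 0.25
  a_13 = 138/920 = 0.15, a_23 = 322/920 = 0.35, a_33 = 184/920 = 0.20
I − A =
  [   1.00    -0.20    -0.15]
  [  -0.25     1.00    -0.35]
  [  -0.40    -0.25     0.80]
Cofactors of I−A, C_ij = (−1)^(i+j)·(minor ij) (rows/columns in the sector order above):
  C_11 = (1.00)(0.80) − (-0.35)(-0.25) = 0.7125
  C_12 = −[(-0.25)(0.80) − (-0.35)(-0.40)] = 0.3400
  C_13 = (-0.25)(-0.25) − (1.00)(-0.40) = 0.4625
  C_21 = −[(-0.20)(0.80) − (-0.15)(-0.25)] = 0.1975
  C_22 = (1.00)(0.80) − (-0.15)(-0.40) = 0.7400
  C_23 = −[(1.00)(-0.25) − (-0.20)(-0.40)] = 0.3300
  C_31 = (-0.20)(-0.35) − (-0.15)(1.00) = 0.2200
  C_32 = −[(1.00)(-0.35) − (-0.15)(-0.25)] = 0.3875
  C_33 = (1.00)(1.00) − (-0.20)(-0.25) = 0.9500
det(I−A) = Σ_j (I−A)_1j·C_1j = (1.00)(0.7125) + (-0.20)(0.3400) + (-0.15)(0.4625) = 0.575125
adj(I−A) = Cᵀ =
  [ 0.7125   0.1975   0.2200]
  [ 0.3400   0.7400   0.3875]
  [ 0.4625   0.3300   0.9500]
(I − A)⁻¹ = adj(I−A) / det(I−A) ≈
  [   1.2389     0.3434     0.3825]
  [   0.5912     1.2867     0.6738]
  [   0.8042     0.5738     1.6518]
The output multiplier for sector j is the column-j sum of the Leontief inverse (I − A)⁻¹ = adj(I−A) / det(I−A).
Column 1 of adj(I−A): (0.7125, 0.3400, 0.4625); det(I−A) = 0.575125.
m_1 = (0.7125 + 0.3400 + 0.4625) / 0.575125 = 1.515 / 0.575125 ≈ 2.634.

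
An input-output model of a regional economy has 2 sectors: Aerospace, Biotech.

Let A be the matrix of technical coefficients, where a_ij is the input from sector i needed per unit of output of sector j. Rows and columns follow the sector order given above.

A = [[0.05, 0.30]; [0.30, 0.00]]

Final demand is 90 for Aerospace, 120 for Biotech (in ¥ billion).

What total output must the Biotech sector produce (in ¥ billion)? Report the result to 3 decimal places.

I − A =
  [   0.95    -0.30]
  [  -0.30     1.00]
det(I−A) = (0.95)(1.00) − (-0.30)(-0.30) = 0.8600
adj(I−A) = [[1.00, 0.30], [0.30, 0.95]]
(I − A)⁻¹ = adj(I−A) / det(I−A) ≈
  [   1.1628     0.3488]
  [   0.3488     1.1047]
x = (I − A)⁻¹ d = adj(I−A)·d / det(I−A), with det(I−A) = 0.8600:
  x_1 = (1.00·90 + 0.30·120) / 0.8600 = 126.00 / 0.8600 ≈ 146.512
  x_2 = (0.30·90 + 0.95·120) / 0.8600 = 141.00 / 0.8600 ≈ 163.953

x_2 = 163.953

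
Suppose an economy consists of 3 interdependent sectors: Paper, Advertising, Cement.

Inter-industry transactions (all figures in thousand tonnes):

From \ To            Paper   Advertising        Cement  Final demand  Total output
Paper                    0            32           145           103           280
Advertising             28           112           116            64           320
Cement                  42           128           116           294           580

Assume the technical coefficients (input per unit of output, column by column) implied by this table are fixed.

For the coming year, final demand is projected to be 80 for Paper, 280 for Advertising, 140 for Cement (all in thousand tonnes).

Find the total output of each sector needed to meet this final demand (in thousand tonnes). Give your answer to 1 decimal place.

Technical coefficients a_ij = z_ij / X_j:
  a_11 = 0/280 = 0.00, a_21 = 28/280 = 0.10, a_31 = 42/280 = 0.15
  a_12 = 32/320 = 0.10, a_22 = 112/320 = 0.35, a_32 = 128/320 = 0.40
  a_13 = 145/580 = 0.25, a_23 = 116/580 = 0.20, a_33 = 116/580 = 0.20
I − A =
  [   1.00    -0.10    -0.25]
  [  -0.10     0.65    -0.20]
  [  -0.15    -0.40     0.80]
Cofactors of I−A, C_ij = (−1)^(i+j)·(minor ij) (rows/columns in the sector order above):
  C_11 = (0.65)(0.80) − (-0.20)(-0.40) = 0.4400
  C_12 = −[(-0.10)(0.80) − (-0.20)(-0.15)] = 0.1100
  C_13 = (-0.10)(-0.40) − (0.65)(-0.15) = 0.1375
  C_21 = −[(-0.10)(0.80) − (-0.25)(-0.40)] = 0.1800
  C_22 = (1.00)(0.80) − (-0.25)(-0.15) = 0.7625
  C_23 = −[(1.00)(-0.40) − (-0.10)(-0.15)] = 0.4150
  C_31 = (-0.10)(-0.20) − (-0.25)(0.65) = 0.1825
  C_32 = −[(1.00)(-0.20) − (-0.25)(-0.10)] = 0.2250
  C_33 = (1.00)(0.65) − (-0.10)(-0.10) = 0.6400
det(I−A) = Σ_j (I−A)_1j·C_1j = (1.00)(0.4400) + (-0.10)(0.1100) + (-0.25)(0.1375) = 0.394625
adj(I−A) = Cᵀ =
  [ 0.4400   0.1800   0.1825]
  [ 0.1100   0.7625   0.2250]
  [ 0.1375   0.4150   0.6400]
(I − A)⁻¹ = adj(I−A) / det(I−A) ≈
  [   1.1150     0.4561     0.4625]
  [   0.2787     1.9322     0.5702]
  [   0.3484     1.0516     1.6218]
x = (I − A)⁻¹ d = adj(I−A)·d / det(I−A), with det(I−A) = 0.394625:
  x_1 = (0.4400·80 + 0.1800·280 + 0.1825·140) / 0.394625 = 111.15 / 0.394625 ≈ 281.7
  x_2 = (0.1100·80 + 0.7625·280 + 0.2250·140) / 0.394625 = 253.80 / 0.394625 ≈ 643.1
  x_3 = (0.1375·80 + 0.4150·280 + 0.6400·140) / 0.394625 = 216.80 / 0.394625 ≈ 549.4

x_1 = 281.7, x_2 = 643.1, x_3 = 549.4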